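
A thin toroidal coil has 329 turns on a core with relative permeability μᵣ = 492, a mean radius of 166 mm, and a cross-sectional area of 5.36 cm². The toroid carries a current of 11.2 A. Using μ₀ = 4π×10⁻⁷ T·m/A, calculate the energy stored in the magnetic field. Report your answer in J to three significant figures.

L = μ₀μᵣN²A/(2πR) = (4π×10⁻⁷)(492)(329)²(5.360×10^-4)/(2π×0.166) = 3.439×10^-2 H.
U = ½LI² = ½(3.439×10^-2)(11.2)² = 2.157 J.

U ≈ 2.16 J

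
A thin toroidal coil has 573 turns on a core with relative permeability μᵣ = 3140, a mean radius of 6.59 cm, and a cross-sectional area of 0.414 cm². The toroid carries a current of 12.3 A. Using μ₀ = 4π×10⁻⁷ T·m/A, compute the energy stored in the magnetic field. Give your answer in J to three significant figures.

U ≈ 9.80 J

L = μ₀μᵣN²A/(2πR) = (4π×10⁻⁷)(3140)(573)²(4.140×10^-5)/(2π×6.590×10^-2) = 0.1295 H.
U = ½LI² = ½(0.1295)(12.3)² = 9.799 J.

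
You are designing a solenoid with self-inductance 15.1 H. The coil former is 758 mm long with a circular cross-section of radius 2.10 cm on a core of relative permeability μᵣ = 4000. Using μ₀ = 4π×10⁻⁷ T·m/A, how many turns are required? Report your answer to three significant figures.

N ≈ 1280 turns

A = πr² = π(2.100×10^-2 m)² = 1.385×10^-3 m².
From L = μ₀μᵣN²A/ℓ, N = √(Lℓ / (μ₀μᵣA)).
N = √[(15.1)(0.758) / ((4π×10⁻⁷)(4000)×1.385×10^-3)] = √(1.644×10^6) ≈ 1282.0.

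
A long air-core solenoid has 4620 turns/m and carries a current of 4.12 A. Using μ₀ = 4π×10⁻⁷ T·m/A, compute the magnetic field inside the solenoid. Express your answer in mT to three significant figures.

Inside a long solenoid, B = μ₀nI.
B = (4π×10⁻⁷)(4.620×10^3 m⁻¹)(4.12 A) = 2.392×10^-2 T.

B ≈ 23.9 mT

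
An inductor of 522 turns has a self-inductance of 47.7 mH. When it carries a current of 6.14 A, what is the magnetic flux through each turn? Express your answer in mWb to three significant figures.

From L = NΦ_B/I, the flux per turn is Φ_B = LI/N.
Φ_B = (4.770×10^-2 H)(6.14 A)/522 = 5.611×10^-4 Wb.

Φ_B ≈ 0.561 mWb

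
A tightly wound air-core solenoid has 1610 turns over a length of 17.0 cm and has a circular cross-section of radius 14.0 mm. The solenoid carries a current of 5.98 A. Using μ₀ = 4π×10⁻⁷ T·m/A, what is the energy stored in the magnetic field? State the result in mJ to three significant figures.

A = πr² = π(1.400×10^-2 m)² = 6.158×10^-4 m².
L = μ₀N²A/ℓ = (4π×10⁻⁷)(1610)²(6.158×10^-4)/(0.17) = 1.180×10^-2 H.
U = ½LI² = ½(1.180×10^-2)(5.98)² = 0.211 J.

U ≈ 211 mJ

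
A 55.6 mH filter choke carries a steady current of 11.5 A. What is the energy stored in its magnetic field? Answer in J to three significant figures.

Stored magnetic energy: U = ½LI².
U = ½(5.560×10^-2 H)(11.5 A)² = 3.677 J.

U ≈ 3.68 J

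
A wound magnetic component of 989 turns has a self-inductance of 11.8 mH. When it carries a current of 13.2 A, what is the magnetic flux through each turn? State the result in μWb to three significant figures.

From L = NΦ_B/I, the flux per turn is Φ_B = LI/N.
Φ_B = (1.180×10^-2 H)(13.2 A)/989 = 1.5749×10^-4 Wb.

Φ_B ≈ 157 μWb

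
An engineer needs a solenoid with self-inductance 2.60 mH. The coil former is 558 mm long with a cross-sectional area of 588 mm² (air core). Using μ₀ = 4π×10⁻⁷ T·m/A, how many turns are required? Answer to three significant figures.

N ≈ 1400 turns

A = 588 mm² = 5.880×10^-4 m².
From L = μ₀N²A/ℓ, N = √(Lℓ / (μ₀A)).
N = √[(2.600×10^-3)(0.558) / ((4π×10⁻⁷)×5.880×10^-4)] = √(1.963×10^6) ≈ 1401.2.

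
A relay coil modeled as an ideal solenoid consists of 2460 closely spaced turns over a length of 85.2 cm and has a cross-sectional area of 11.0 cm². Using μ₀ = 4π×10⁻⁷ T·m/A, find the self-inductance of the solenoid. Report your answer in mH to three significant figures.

A = 11.0 cm² = 1.100×10^-3 m².
For a long solenoid, L = μ₀N²A/ℓ.
L = (4π×10⁻⁷)(2460)²(1.100×10^-3)/(0.852 m) = 9.818×10^-3 H.

L ≈ 9.82 mH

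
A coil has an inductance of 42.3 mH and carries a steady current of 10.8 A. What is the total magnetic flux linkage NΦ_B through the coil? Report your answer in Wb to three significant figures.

NΦ_B ≈ 0.457 Wb

From L = NΦ_B/I, the flux linkage is NΦ_B = LI.
NΦ_B = (4.230×10^-2 H)(10.8 A) = 0.4568 Wb.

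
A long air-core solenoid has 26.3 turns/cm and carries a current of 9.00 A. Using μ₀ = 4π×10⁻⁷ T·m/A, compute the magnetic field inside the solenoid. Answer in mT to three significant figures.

Inside a long solenoid, B = μ₀nI.
B = (4π×10⁻⁷)(2.630×10^3 m⁻¹)(9.00 A) = 2.974×10^-2 T.

B ≈ 29.7 mT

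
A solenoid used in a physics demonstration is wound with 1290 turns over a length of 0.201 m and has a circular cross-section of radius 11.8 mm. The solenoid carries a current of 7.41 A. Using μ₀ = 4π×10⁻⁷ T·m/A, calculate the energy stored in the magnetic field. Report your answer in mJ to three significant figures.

A = πr² = π(1.180×10^-2 m)² = 4.374×10^-4 m².
L = μ₀N²A/ℓ = (4π×10⁻⁷)(1290)²(4.374×10^-4)/(0.201) = 4.551×10^-3 H.
U = ½LI² = ½(4.551×10^-3)(7.41)² = 0.1249 J.

U ≈ 125 mJ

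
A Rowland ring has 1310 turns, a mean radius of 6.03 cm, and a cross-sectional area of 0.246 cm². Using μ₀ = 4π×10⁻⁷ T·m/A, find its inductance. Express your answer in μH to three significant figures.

L ≈ 140 μH

For a thin toroid, L = μ₀N²A/(2πR).
L = (4π×10⁻⁷)(1310)²(2.460×10^-5) / (2π×6.030×10^-2 m) = 1.400×10^-4 H.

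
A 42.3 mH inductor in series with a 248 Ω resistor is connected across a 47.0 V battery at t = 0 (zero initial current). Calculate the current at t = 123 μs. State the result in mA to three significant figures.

τ = L/R = 4.230×10^-2/248 = 1.706×10^-4 s; final current I_∞ = ε/R = 47.0/248 = 0.1895 A.
I(t) = I_∞(1 − e^(−t/τ)) with t/τ = 0.721.
I = (0.1895)(1 − e^(−0.721)) = 9.737×10^-2 A.

I ≈ 97.4 mA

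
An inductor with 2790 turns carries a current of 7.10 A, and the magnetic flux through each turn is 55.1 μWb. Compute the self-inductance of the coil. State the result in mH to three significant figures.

Self-inductance is defined by L = NΦ_B/I (flux linkage over current).
L = (2790)(5.510×10^-5 Wb)/(7.10 A) = 2.165×10^-2 H.

L ≈ 21.7 mH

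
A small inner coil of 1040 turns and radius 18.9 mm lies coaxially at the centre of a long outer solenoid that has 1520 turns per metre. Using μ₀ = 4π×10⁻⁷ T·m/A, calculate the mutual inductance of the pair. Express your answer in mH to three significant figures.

The outer solenoid produces a uniform field B₁ = μ₀n₁I₁ across the inner coil,
so the flux linkage is N₂Φ = N₂B₁A₂ = μ₀n₁N₂A₂·I₁, giving M = μ₀n₁N₂A₂.
A₂ = πr² = π(1.890×10^-2 m)² = 1.122×10^-3 m².
M = (4π×10⁻⁷)(1520)(1040)(1.122×10^-3) = 2.229×10^-3 H.

M ≈ 2.23 mH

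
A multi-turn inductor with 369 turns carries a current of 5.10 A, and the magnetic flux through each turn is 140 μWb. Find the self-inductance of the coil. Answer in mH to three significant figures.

Self-inductance is defined by L = NΦ_B/I (flux linkage over current).
L = (369)(1.400×10^-4 Wb)/(5.10 A) = 1.013×10^-2 H.

L ≈ 10.1 mH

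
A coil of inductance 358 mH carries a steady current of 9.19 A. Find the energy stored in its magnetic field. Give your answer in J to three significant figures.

U ≈ 15.1 J

Stored magnetic energy: U = ½LI².
U = ½(0.358 H)(9.19 A)² = 15.12 J.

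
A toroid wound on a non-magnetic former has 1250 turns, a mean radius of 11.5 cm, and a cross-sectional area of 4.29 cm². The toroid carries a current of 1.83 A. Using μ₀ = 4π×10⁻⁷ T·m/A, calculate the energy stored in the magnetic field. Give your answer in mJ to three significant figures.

L = μ₀N²A/(2πR) = (4π×10⁻⁷)(1250)²(4.290×10^-4)/(2π×0.115) = 1.166×10^-3 H.
U = ½LI² = ½(1.166×10^-3)(1.83)² = 1.952×10^-3 J.

U ≈ 1.95 mJ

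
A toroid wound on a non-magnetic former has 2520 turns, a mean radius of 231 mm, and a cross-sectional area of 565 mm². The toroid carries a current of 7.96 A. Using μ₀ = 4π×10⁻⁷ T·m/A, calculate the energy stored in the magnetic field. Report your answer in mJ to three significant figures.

L = μ₀N²A/(2πR) = (4π×10⁻⁷)(2520)²(5.650×10^-4)/(2π×0.231) = 3.106×10^-3 H.
U = ½LI² = ½(3.106×10^-3)(7.96)² = 9.842×10^-2 J.

U ≈ 98.4 mJ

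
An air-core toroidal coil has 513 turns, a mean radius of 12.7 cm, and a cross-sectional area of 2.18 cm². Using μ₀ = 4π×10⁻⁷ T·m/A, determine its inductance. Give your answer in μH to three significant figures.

L ≈ 90.3 μH

For a thin toroid, L = μ₀N²A/(2πR).
L = (4π×10⁻⁷)(513)²(2.180×10^-4) / (2π×0.127 m) = 9.0348×10^-5 H.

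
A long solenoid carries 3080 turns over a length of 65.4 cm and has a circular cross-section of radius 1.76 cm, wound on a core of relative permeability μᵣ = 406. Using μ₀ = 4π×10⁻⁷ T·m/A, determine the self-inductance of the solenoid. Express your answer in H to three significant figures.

A = πr² = π(1.760×10^-2 m)² = 9.731×10^-4 m².
For a long solenoid, L = μ₀μᵣN²A/ℓ.
L = (4π×10⁻⁷)(406)(3080)²(9.731×10^-4)/(0.654 m) = 7.202 H.

L ≈ 7.20 H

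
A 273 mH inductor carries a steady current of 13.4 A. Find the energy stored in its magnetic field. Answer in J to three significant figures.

U ≈ 24.5 J

Stored magnetic energy: U = ½LI².
U = ½(0.273 H)(13.4 A)² = 24.51 J.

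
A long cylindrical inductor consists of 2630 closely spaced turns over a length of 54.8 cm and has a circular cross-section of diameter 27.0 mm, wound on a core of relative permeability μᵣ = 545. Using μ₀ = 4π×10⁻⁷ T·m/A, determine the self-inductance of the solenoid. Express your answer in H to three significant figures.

A = π(d/2)² = π(1.350×10^-2 m)² = 5.726×10^-4 m².
For a long solenoid, L = μ₀μᵣN²A/ℓ.
L = (4π×10⁻⁷)(545)(2630)²(5.726×10^-4)/(0.548 m) = 4.949 H.

L ≈ 4.95 H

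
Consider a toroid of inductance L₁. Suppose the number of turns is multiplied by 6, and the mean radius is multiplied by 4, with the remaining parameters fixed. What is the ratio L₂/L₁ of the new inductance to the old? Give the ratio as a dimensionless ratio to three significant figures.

For a toroid, L ∝ μᵣN²A/R.
L₂/L₁ = (6)^2 × (4)^-1 = 9.00.

L₂/L₁ = 9.00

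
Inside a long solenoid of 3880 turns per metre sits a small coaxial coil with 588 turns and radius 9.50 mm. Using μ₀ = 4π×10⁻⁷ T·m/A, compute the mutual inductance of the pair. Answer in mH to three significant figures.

M ≈ 0.813 mH

The outer solenoid produces a uniform field B₁ = μ₀n₁I₁ across the inner coil,
so the flux linkage is N₂Φ = N₂B₁A₂ = μ₀n₁N₂A₂·I₁, giving M = μ₀n₁N₂A₂.
A₂ = πr² = π(9.500×10^-3 m)² = 2.835×10^-4 m².
M = (4π×10⁻⁷)(3880)(588)(2.835×10^-4) = 8.129×10^-4 H.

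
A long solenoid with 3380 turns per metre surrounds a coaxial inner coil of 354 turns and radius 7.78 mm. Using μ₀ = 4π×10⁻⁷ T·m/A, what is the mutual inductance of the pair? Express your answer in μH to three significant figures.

M ≈ 286 μH

The outer solenoid produces a uniform field B₁ = μ₀n₁I₁ across the inner coil,
so the flux linkage is N₂Φ = N₂B₁A₂ = μ₀n₁N₂A₂·I₁, giving M = μ₀n₁N₂A₂.
A₂ = πr² = π(7.780×10^-3 m)² = 1.902×10^-4 m².
M = (4π×10⁻⁷)(3380)(354)(1.902×10^-4) = 2.859×10^-4 H.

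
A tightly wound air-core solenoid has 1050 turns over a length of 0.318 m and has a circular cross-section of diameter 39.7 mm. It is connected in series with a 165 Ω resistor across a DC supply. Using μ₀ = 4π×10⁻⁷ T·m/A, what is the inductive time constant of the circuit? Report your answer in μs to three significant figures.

τ ≈ 32.7 μs

A = π(d/2)² = π(1.985×10^-2 m)² = 1.238×10^-3 m².
L = μ₀N²A/ℓ = (4π×10⁻⁷)(1050)²(1.238×10^-3)/(0.318) = 5.393×10^-3 H.
τ = L/R = (5.393×10^-3)/(165) = 3.268×10^-5 s.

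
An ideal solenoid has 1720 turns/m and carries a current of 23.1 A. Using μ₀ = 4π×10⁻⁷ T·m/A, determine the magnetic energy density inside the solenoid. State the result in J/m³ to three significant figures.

B = μ₀nI = (4π×10⁻⁷)(1.720×10^3)(23.1) = 4.993×10^-2 T.
u = B²/(2μ₀) = (4.993×10^-2)²/(2×4π×10⁻⁷) = 991.9 J/m³.

u ≈ 992 J/m³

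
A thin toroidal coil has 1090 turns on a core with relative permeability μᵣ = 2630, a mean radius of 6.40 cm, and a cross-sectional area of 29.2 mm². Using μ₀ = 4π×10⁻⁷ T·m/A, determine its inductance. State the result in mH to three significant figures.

For a thin toroid, L = μ₀μᵣN²A/(2πR).
L = (4π×10⁻⁷)(2630)(1090)²(2.920×10^-5) / (2π×6.400×10^-2 m) = 0.2851 H.

L ≈ 285 mH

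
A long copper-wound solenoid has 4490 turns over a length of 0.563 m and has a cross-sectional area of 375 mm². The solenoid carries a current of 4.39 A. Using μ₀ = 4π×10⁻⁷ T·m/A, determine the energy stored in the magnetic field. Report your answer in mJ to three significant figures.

A = 375 mm² = 3.750×10^-4 m².
L = μ₀N²A/ℓ = (4π×10⁻⁷)(4490)²(3.750×10^-4)/(0.563) = 1.687×10^-2 H.
U = ½LI² = ½(1.687×10^-2)(4.39)² = 0.1626 J.

U ≈ 163 mJ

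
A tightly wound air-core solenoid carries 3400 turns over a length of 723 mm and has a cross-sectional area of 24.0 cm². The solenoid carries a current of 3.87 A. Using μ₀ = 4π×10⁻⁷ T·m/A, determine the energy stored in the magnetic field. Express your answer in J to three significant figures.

U ≈ 0.361 J

A = 24.0 cm² = 2.400×10^-3 m².
L = μ₀N²A/ℓ = (4π×10⁻⁷)(3400)²(2.400×10^-3)/(0.723) = 4.822×10^-2 H.
U = ½LI² = ½(4.822×10^-2)(3.87)² = 0.3611 J.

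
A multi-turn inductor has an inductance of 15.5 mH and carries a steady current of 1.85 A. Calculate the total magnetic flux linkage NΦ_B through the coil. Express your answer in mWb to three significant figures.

From L = NΦ_B/I, the flux linkage is NΦ_B = LI.
NΦ_B = (1.550×10^-2 H)(1.85 A) = 2.868×10^-2 Wb.

NΦ_B ≈ 28.7 mWb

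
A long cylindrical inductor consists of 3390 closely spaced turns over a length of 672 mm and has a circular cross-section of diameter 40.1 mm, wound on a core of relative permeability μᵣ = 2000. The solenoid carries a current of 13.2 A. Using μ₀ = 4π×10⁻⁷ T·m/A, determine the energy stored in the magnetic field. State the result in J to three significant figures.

U ≈ 4730 J

A = π(d/2)² = π(2.005×10^-2 m)² = 1.263×10^-3 m².
L = μ₀μᵣN²A/ℓ = (4π×10⁻⁷)(2000)(3390)²(1.263×10^-3)/(0.672) = 54.28 H.
U = ½LI² = ½(54.28)(13.2)² = 4.729×10^3 J.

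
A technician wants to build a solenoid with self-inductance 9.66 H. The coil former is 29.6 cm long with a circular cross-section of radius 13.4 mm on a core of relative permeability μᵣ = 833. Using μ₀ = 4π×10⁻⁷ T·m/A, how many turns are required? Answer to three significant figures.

N ≈ 2200 turns

A = πr² = π(1.340×10^-2 m)² = 5.641×10^-4 m².
From L = μ₀μᵣN²A/ℓ, N = √(Lℓ / (μ₀μᵣA)).
N = √[(9.66)(0.296) / ((4π×10⁻⁷)(833)×5.641×10^-4)] = √(4.842×10^6) ≈ 2200.5.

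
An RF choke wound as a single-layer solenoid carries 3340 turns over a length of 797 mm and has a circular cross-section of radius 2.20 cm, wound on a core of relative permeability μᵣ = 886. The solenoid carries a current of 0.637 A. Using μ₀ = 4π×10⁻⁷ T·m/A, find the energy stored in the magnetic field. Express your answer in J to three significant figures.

U ≈ 4.81 J

A = πr² = π(2.200×10^-2 m)² = 1.521×10^-3 m².
L = μ₀μᵣN²A/ℓ = (4π×10⁻⁷)(886)(3340)²(1.521×10^-3)/(0.797) = 23.7 H.
U = ½LI² = ½(23.7)(0.637)² = 4.808 J.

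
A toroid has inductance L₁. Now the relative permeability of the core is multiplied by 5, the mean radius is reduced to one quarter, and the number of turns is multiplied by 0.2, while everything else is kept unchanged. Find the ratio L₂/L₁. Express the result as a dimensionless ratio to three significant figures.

For a toroid, L ∝ μᵣN²A/R.
L₂/L₁ = (5) × (0.25)^-1 × (0.2)^2 = 0.800.

L₂/L₁ = 0.800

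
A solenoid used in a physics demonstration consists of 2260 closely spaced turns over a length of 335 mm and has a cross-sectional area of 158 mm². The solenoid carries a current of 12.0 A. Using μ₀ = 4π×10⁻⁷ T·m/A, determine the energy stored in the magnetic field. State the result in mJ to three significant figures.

U ≈ 218 mJ

A = 158 mm² = 1.580×10^-4 m².
L = μ₀N²A/ℓ = (4π×10⁻⁷)(2260)²(1.580×10^-4)/(0.335) = 3.027×10^-3 H.
U = ½LI² = ½(3.027×10^-3)(12.0)² = 0.218 J.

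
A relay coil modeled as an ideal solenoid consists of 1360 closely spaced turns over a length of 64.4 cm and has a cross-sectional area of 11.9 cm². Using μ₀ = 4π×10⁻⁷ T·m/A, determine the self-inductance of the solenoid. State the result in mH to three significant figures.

A = 11.9 cm² = 1.190×10^-3 m².
For a long solenoid, L = μ₀N²A/ℓ.
L = (4π×10⁻⁷)(1360)²(1.190×10^-3)/(0.644 m) = 4.2949×10^-3 H.

L ≈ 4.29 mH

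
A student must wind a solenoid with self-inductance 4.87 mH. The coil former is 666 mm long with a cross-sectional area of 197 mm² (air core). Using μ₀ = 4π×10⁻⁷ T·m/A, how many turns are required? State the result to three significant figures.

N ≈ 3620 turns

A = 197 mm² = 1.970×10^-4 m².
From L = μ₀N²A/ℓ, N = √(Lℓ / (μ₀A)).
N = √[(4.870×10^-3)(0.666) / ((4π×10⁻⁷)×1.970×10^-4)] = √(1.310×10^7) ≈ 3619.6.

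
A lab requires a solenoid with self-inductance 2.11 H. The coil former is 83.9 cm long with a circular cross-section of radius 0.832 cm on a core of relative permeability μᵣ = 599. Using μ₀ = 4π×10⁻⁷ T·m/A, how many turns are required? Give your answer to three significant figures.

N ≈ 3290 turns

A = πr² = π(8.320×10^-3 m)² = 2.1747×10^-4 m².
From L = μ₀μᵣN²A/ℓ, N = √(Lℓ / (μ₀μᵣA)).
N = √[(2.11)(0.839) / ((4π×10⁻⁷)(599)×2.1747×10^-4)] = √(1.081×10^7) ≈ 3288.6.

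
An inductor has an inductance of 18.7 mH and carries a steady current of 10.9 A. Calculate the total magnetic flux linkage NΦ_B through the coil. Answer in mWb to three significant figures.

From L = NΦ_B/I, the flux linkage is NΦ_B = LI.
NΦ_B = (1.870×10^-2 H)(10.9 A) = 0.2038 Wb.

NΦ_B ≈ 204 mWb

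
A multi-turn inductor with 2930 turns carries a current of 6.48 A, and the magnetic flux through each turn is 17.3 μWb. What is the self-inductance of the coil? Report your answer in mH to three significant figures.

Self-inductance is defined by L = NΦ_B/I (flux linkage over current).
L = (2930)(1.730×10^-5 Wb)/(6.48 A) = 7.822×10^-3 H.

L ≈ 7.82 mH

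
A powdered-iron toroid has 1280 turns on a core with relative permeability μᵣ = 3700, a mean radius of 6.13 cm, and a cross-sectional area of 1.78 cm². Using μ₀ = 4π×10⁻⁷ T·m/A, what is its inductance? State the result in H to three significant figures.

L ≈ 3.52 H

For a thin toroid, L = μ₀μᵣN²A/(2πR).
L = (4π×10⁻⁷)(3700)(1280)²(1.780×10^-4) / (2π×6.130×10^-2 m) = 3.521 H.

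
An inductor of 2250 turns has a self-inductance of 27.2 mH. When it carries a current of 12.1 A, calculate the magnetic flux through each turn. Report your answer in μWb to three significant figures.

Φ_B ≈ 146 μWb

From L = NΦ_B/I, the flux per turn is Φ_B = LI/N.
Φ_B = (2.720×10^-2 H)(12.1 A)/2250 = 1.463×10^-4 Wb.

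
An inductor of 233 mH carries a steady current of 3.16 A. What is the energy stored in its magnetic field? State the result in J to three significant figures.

Stored magnetic energy: U = ½LI².
U = ½(0.233 H)(3.16 A)² = 1.163 J.

U ≈ 1.16 J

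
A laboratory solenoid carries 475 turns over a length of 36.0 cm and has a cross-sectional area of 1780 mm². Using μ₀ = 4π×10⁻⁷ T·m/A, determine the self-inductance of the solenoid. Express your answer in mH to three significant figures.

L ≈ 1.40 mH

A = 1780 mm² = 1.780×10^-3 m².
For a long solenoid, L = μ₀N²A/ℓ.
L = (4π×10⁻⁷)(475)²(1.780×10^-3)/(0.36 m) = 1.402×10^-3 H.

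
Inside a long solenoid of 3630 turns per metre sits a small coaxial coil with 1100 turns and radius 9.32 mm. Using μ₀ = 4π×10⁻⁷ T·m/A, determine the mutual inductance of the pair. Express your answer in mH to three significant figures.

M ≈ 1.37 mH

The outer solenoid produces a uniform field B₁ = μ₀n₁I₁ across the inner coil,
so the flux linkage is N₂Φ = N₂B₁A₂ = μ₀n₁N₂A₂·I₁, giving M = μ₀n₁N₂A₂.
A₂ = πr² = π(9.320×10^-3 m)² = 2.729×10^-4 m².
M = (4π×10⁻⁷)(3630)(1100)(2.729×10^-4) = 1.369×10^-3 H.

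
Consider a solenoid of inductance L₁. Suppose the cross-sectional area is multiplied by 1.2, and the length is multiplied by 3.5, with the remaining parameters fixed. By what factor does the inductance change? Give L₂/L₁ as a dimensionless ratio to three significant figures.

L₂/L₁ = 0.343

For a solenoid, L ∝ μᵣN²A/ℓ.
L₂/L₁ = (1.2) × (3.5)^-1 = 0.343.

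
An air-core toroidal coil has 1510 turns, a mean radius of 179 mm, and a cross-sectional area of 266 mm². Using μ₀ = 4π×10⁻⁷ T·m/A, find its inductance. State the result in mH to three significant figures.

L ≈ 0.678 mH

For a thin toroid, L = μ₀N²A/(2πR).
L = (4π×10⁻⁷)(1510)²(2.660×10^-4) / (2π×0.179 m) = 6.777×10^-4 H.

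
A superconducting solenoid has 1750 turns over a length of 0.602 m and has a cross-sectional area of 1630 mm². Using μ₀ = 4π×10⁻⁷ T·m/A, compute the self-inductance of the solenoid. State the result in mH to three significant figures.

L ≈ 10.4 mH

A = 1630 mm² = 1.630×10^-3 m².
For a long solenoid, L = μ₀N²A/ℓ.
L = (4π×10⁻⁷)(1750)²(1.630×10^-3)/(0.602 m) = 1.042×10^-2 H.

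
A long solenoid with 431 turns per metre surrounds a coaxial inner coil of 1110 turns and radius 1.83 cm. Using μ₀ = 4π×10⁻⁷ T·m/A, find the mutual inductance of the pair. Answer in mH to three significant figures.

M ≈ 0.633 mH

The outer solenoid produces a uniform field B₁ = μ₀n₁I₁ across the inner coil,
so the flux linkage is N₂Φ = N₂B₁A₂ = μ₀n₁N₂A₂·I₁, giving M = μ₀n₁N₂A₂.
A₂ = πr² = π(1.830×10^-2 m)² = 1.052×10^-3 m².
M = (4π×10⁻⁷)(431)(1110)(1.052×10^-3) = 6.325×10^-4 H.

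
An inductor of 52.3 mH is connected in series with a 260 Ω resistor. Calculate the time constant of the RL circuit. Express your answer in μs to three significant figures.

τ = L/R = (5.230×10^-2 H)/(260 Ω) = 2.012×10^-4 s.

τ ≈ 201 μs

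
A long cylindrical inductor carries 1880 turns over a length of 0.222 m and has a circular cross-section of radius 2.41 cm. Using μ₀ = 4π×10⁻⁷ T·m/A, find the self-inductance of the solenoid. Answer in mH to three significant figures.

L ≈ 36.5 mH

A = πr² = π(2.410×10^-2 m)² = 1.8247×10^-3 m².
For a long solenoid, L = μ₀N²A/ℓ.
L = (4π×10⁻⁷)(1880)²(1.8247×10^-3)/(0.222 m) = 3.651×10^-2 H.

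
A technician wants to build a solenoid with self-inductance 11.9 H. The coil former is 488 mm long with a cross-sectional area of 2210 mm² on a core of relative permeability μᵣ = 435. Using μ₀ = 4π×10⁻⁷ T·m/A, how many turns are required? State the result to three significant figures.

A = 2210 mm² = 2.210×10^-3 m².
From L = μ₀μᵣN²A/ℓ, N = √(Lℓ / (μ₀μᵣA)).
N = √[(11.9)(0.488) / ((4π×10⁻⁷)(435)×2.210×10^-3)] = √(4.807×10^6) ≈ 2192.5.

N ≈ 2190 turns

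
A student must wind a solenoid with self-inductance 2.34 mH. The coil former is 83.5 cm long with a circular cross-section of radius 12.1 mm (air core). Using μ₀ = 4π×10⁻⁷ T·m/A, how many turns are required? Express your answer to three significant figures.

A = πr² = π(1.210×10^-2 m)² = 4.600×10^-4 m².
From L = μ₀N²A/ℓ, N = √(Lℓ / (μ₀A)).
N = √[(2.340×10^-3)(0.835) / ((4π×10⁻⁷)×4.600×10^-4)] = √(3.380×10^6) ≈ 1838.6.

N ≈ 1840 turns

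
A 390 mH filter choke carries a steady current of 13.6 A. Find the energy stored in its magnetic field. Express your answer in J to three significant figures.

U ≈ 36.1 J

Stored magnetic energy: U = ½LI².
U = ½(0.39 H)(13.6 A)² = 36.07 J.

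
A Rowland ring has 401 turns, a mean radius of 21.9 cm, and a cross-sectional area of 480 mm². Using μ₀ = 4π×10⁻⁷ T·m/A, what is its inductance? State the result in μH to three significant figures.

L ≈ 70.5 μH

For a thin toroid, L = μ₀N²A/(2πR).
L = (4π×10⁻⁷)(401)²(4.800×10^-4) / (2π×0.219 m) = 7.049×10^-5 H.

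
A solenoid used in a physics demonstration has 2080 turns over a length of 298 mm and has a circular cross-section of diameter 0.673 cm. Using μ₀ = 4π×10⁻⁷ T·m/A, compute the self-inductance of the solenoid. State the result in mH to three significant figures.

L ≈ 0.649 mH

A = π(d/2)² = π(3.365×10^-3 m)² = 3.557×10^-5 m².
For a long solenoid, L = μ₀N²A/ℓ.
L = (4π×10⁻⁷)(2080)²(3.557×10^-5)/(0.298 m) = 6.490×10^-4 H.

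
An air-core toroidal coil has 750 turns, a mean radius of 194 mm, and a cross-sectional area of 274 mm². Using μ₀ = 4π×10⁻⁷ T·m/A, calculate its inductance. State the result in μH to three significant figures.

L ≈ 159 μH

For a thin toroid, L = μ₀N²A/(2πR).
L = (4π×10⁻⁷)(750)²(2.740×10^-4) / (2π×0.194 m) = 1.589×10^-4 H.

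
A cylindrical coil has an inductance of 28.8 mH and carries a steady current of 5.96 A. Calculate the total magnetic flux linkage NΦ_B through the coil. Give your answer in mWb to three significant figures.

From L = NΦ_B/I, the flux linkage is NΦ_B = LI.
NΦ_B = (2.880×10^-2 H)(5.96 A) = 0.1716 Wb.

NΦ_B ≈ 172 mWb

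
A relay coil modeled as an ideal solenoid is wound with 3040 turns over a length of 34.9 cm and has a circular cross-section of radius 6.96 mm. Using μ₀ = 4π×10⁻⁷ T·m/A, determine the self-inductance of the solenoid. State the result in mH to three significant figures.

A = πr² = π(6.960×10^-3 m)² = 1.522×10^-4 m².
For a long solenoid, L = μ₀N²A/ℓ.
L = (4π×10⁻⁷)(3040)²(1.522×10^-4)/(0.349 m) = 5.064×10^-3 H.

L ≈ 5.06 mH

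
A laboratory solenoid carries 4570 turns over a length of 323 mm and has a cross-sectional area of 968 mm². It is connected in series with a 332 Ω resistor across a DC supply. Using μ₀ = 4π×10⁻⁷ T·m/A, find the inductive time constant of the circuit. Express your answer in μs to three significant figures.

A = 968 mm² = 9.680×10^-4 m².
L = μ₀N²A/ℓ = (4π×10⁻⁷)(4570)²(9.680×10^-4)/(0.323) = 7.865×10^-2 H.
τ = L/R = (7.865×10^-2)/(332) = 2.369×10^-4 s.

τ ≈ 237 μs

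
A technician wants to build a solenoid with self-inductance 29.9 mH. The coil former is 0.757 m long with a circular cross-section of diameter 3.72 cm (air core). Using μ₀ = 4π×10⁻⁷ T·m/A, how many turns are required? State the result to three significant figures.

N ≈ 4070 turns

A = π(d/2)² = π(1.860×10^-2 m)² = 1.087×10^-3 m².
From L = μ₀N²A/ℓ, N = √(Lℓ / (μ₀A)).
N = √[(2.990×10^-2)(0.757) / ((4π×10⁻⁷)×1.087×10^-3)] = √(1.657×10^7) ≈ 4070.9.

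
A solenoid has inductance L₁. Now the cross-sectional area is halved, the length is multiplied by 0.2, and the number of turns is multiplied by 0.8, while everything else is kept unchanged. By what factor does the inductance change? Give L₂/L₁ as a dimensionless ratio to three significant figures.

L₂/L₁ = 1.60

For a solenoid, L ∝ μᵣN²A/ℓ.
L₂/L₁ = (0.5) × (0.2)^-1 × (0.8)^2 = 1.60.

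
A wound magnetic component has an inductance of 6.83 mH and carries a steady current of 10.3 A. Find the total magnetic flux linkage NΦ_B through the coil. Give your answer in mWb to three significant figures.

NΦ_B ≈ 70.3 mWb

From L = NΦ_B/I, the flux linkage is NΦ_B = LI.
NΦ_B = (6.830×10^-3 H)(10.3 A) = 7.0349×10^-2 Wb.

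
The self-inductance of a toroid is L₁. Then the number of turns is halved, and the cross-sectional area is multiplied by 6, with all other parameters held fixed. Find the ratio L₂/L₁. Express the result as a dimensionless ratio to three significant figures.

L₂/L₁ = 1.50

For a toroid, L ∝ μᵣN²A/R.
L₂/L₁ = (0.5)^2 × (6) = 1.50.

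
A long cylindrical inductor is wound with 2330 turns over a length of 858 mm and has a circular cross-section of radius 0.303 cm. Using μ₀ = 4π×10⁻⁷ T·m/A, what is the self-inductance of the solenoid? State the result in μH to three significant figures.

A = πr² = π(3.030×10^-3 m)² = 2.884×10^-5 m².
For a long solenoid, L = μ₀N²A/ℓ.
L = (4π×10⁻⁷)(2330)²(2.884×10^-5)/(0.858 m) = 2.293×10^-4 H.

L ≈ 229 μH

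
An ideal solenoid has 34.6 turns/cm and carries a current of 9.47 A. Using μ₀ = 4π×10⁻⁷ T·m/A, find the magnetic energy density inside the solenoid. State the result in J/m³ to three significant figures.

u ≈ 675 J/m³

B = μ₀nI = (4π×10⁻⁷)(3.460×10^3)(9.47) = 4.118×10^-2 T.
u = B²/(2μ₀) = (4.118×10^-2)²/(2×4π×10⁻⁷) = 674.6 J/m³.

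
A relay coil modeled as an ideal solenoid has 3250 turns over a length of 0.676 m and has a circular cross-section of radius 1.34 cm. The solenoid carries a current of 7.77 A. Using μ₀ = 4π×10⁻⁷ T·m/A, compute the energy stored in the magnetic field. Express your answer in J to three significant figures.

U ≈ 0.334 J

A = πr² = π(1.340×10^-2 m)² = 5.641×10^-4 m².
L = μ₀N²A/ℓ = (4π×10⁻⁷)(3250)²(5.641×10^-4)/(0.676) = 1.108×10^-2 H.
U = ½LI² = ½(1.108×10^-2)(7.77)² = 0.3344 J.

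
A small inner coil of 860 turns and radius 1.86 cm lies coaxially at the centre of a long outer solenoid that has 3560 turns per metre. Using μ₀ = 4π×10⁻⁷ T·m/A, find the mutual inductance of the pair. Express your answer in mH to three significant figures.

M ≈ 4.18 mH

The outer solenoid produces a uniform field B₁ = μ₀n₁I₁ across the inner coil,
so the flux linkage is N₂Φ = N₂B₁A₂ = μ₀n₁N₂A₂·I₁, giving M = μ₀n₁N₂A₂.
A₂ = πr² = π(1.860×10^-2 m)² = 1.087×10^-3 m².
M = (4π×10⁻⁷)(3560)(860)(1.087×10^-3) = 4.182×10^-3 H.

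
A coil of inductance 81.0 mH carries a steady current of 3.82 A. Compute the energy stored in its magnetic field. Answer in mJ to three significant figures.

U ≈ 591 mJ

Stored magnetic energy: U = ½LI².
U = ½(8.100×10^-2 H)(3.82 A)² = 0.591 J.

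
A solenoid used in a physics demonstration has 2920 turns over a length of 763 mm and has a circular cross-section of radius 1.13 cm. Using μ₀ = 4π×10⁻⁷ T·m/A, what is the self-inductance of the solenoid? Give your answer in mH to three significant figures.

L ≈ 5.63 mH

A = πr² = π(1.130×10^-2 m)² = 4.011×10^-4 m².
For a long solenoid, L = μ₀N²A/ℓ.
L = (4π×10⁻⁷)(2920)²(4.011×10^-4)/(0.763 m) = 5.633×10^-3 H.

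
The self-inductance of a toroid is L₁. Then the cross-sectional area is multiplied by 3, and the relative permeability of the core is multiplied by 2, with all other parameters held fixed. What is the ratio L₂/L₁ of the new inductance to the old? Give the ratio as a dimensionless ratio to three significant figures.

For a toroid, L ∝ μᵣN²A/R.
L₂/L₁ = (3) × (2) = 6.00.

L₂/L₁ = 6.00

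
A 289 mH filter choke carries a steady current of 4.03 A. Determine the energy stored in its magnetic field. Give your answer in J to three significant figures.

U ≈ 2.35 J

Stored magnetic energy: U = ½LI².
U = ½(0.289 H)(4.03 A)² = 2.347 J.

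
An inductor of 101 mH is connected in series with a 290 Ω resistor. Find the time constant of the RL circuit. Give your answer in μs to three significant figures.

τ ≈ 348 μs

τ = L/R = (0.101 H)/(290 Ω) = 3.483×10^-4 s.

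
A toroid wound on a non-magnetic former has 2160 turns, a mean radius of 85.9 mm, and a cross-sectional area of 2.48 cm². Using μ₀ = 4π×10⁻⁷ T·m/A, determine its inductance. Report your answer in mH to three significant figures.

L ≈ 2.69 mH

For a thin toroid, L = μ₀N²A/(2πR).
L = (4π×10⁻⁷)(2160)²(2.480×10^-4) / (2π×8.590×10^-2 m) = 2.694×10^-3 H.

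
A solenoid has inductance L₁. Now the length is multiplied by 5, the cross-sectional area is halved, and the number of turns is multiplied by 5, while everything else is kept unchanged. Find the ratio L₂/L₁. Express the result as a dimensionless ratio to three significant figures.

L₂/L₁ = 2.50

For a solenoid, L ∝ μᵣN²A/ℓ.
L₂/L₁ = (5)^-1 × (0.5) × (5)^2 = 2.50.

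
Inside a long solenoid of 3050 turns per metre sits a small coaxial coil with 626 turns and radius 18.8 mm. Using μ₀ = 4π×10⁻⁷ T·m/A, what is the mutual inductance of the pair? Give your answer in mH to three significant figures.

The outer solenoid produces a uniform field B₁ = μ₀n₁I₁ across the inner coil,
so the flux linkage is N₂Φ = N₂B₁A₂ = μ₀n₁N₂A₂·I₁, giving M = μ₀n₁N₂A₂.
A₂ = πr² = π(1.880×10^-2 m)² = 1.110×10^-3 m².
M = (4π×10⁻⁷)(3050)(626)(1.110×10^-3) = 2.664×10^-3 H.

M ≈ 2.66 mH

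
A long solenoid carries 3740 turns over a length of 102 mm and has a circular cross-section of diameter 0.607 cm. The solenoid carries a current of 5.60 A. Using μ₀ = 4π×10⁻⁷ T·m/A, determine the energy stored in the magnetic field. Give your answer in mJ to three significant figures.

U ≈ 78.2 mJ

A = π(d/2)² = π(3.035×10^-3 m)² = 2.894×10^-5 m².
L = μ₀N²A/ℓ = (4π×10⁻⁷)(3740)²(2.894×10^-5)/(0.102) = 4.987×10^-3 H.
U = ½LI² = ½(4.987×10^-3)(5.60)² = 7.819×10^-2 J.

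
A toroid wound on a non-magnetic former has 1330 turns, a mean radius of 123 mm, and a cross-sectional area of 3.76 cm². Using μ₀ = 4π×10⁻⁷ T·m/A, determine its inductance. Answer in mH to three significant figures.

L ≈ 1.08 mH

For a thin toroid, L = μ₀N²A/(2πR).
L = (4π×10⁻⁷)(1330)²(3.760×10^-4) / (2π×0.123 m) = 1.081×10^-3 H.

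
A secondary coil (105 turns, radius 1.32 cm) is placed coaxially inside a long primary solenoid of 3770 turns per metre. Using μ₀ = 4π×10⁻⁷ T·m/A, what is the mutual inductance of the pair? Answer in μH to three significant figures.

M ≈ 272 μH

The outer solenoid produces a uniform field B₁ = μ₀n₁I₁ across the inner coil,
so the flux linkage is N₂Φ = N₂B₁A₂ = μ₀n₁N₂A₂·I₁, giving M = μ₀n₁N₂A₂.
A₂ = πr² = π(1.320×10^-2 m)² = 5.474×10^-4 m².
M = (4π×10⁻⁷)(3770)(105)(5.474×10^-4) = 2.723×10^-4 H.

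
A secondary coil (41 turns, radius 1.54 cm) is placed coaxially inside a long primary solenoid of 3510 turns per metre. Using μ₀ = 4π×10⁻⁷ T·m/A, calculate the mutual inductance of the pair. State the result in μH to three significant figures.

M ≈ 135 μH

The outer solenoid produces a uniform field B₁ = μ₀n₁I₁ across the inner coil,
so the flux linkage is N₂Φ = N₂B₁A₂ = μ₀n₁N₂A₂·I₁, giving M = μ₀n₁N₂A₂.
A₂ = πr² = π(1.540×10^-2 m)² = 7.451×10^-4 m².
M = (4π×10⁻⁷)(3510)(41)(7.451×10^-4) = 1.347×10^-4 H.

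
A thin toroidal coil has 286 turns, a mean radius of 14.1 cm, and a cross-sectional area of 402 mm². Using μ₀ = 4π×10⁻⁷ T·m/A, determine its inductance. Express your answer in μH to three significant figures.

L ≈ 46.6 μH

For a thin toroid, L = μ₀N²A/(2πR).
L = (4π×10⁻⁷)(286)²(4.020×10^-4) / (2π×0.141 m) = 4.664×10^-5 H.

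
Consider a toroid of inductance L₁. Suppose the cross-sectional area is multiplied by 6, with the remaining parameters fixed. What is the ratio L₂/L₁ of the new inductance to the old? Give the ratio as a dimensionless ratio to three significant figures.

For a toroid, L ∝ μᵣN²A/R.
L₂/L₁ = (6) = 6.00.

L₂/L₁ = 6.00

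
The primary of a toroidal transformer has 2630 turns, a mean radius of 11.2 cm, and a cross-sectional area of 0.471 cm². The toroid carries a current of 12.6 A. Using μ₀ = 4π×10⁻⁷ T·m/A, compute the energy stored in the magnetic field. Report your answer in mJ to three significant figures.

U ≈ 46.2 mJ

L = μ₀N²A/(2πR) = (4π×10⁻⁷)(2630)²(4.710×10^-5)/(2π×0.112) = 5.818×10^-4 H.
U = ½LI² = ½(5.818×10^-4)(12.6)² = 4.618×10^-2 J.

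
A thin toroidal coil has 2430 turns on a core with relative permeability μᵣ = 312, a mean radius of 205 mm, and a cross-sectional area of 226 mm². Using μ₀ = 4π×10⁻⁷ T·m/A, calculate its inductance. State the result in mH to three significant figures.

L ≈ 406 mH

For a thin toroid, L = μ₀μᵣN²A/(2πR).
L = (4π×10⁻⁷)(312)(2430)²(2.260×10^-4) / (2π×0.205 m) = 0.4062 H.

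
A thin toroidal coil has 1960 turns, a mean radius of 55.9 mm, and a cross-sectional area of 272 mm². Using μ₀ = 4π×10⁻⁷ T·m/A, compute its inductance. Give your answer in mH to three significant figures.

For a thin toroid, L = μ₀N²A/(2πR).
L = (4π×10⁻⁷)(1960)²(2.720×10^-4) / (2π×5.590×10^-2 m) = 3.739×10^-3 H.

L ≈ 3.74 mH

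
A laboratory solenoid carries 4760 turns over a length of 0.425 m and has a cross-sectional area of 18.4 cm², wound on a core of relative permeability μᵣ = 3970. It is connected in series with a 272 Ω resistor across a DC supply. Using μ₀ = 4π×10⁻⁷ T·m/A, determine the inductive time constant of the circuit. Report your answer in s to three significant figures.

A = 18.4 cm² = 1.840×10^-3 m².
L = μ₀μᵣN²A/ℓ = (4π×10⁻⁷)(3970)(4760)²(1.840×10^-3)/(0.425) = 489.4 H.
τ = L/R = (489.4)/(272) = 1.799 s.

τ ≈ 1.80 s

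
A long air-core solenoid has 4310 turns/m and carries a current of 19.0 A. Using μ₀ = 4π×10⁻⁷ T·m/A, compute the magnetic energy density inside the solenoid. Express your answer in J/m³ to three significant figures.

B = μ₀nI = (4π×10⁻⁷)(4.310×10^3)(19.0) = 0.1029 T.
u = B²/(2μ₀) = (0.1029)²/(2×4π×10⁻⁷) = 4.213×10^3 J/m³.

u ≈ 4210 J/m³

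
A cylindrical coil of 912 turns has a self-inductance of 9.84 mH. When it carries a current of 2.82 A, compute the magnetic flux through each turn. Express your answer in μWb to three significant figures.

Φ_B ≈ 30.4 μWb

From L = NΦ_B/I, the flux per turn is Φ_B = LI/N.
Φ_B = (9.840×10^-3 H)(2.82 A)/912 = 3.043×10^-5 Wb.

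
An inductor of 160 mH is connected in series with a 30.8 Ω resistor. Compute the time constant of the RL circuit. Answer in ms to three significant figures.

τ = L/R = (0.16 H)/(30.8 Ω) = 5.1948×10^-3 s.

τ ≈ 5.19 ms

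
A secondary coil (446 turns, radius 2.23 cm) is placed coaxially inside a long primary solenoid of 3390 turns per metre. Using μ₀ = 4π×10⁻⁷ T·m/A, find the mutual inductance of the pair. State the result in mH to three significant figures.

The outer solenoid produces a uniform field B₁ = μ₀n₁I₁ across the inner coil,
so the flux linkage is N₂Φ = N₂B₁A₂ = μ₀n₁N₂A₂·I₁, giving M = μ₀n₁N₂A₂.
A₂ = πr² = π(2.230×10^-2 m)² = 1.562×10^-3 m².
M = (4π×10⁻⁷)(3390)(446)(1.562×10^-3) = 2.968×10^-3 H.

M ≈ 2.97 mH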